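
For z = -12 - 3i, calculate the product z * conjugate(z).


Step 1: conj(z) = -12 + 3i
Step 2: z * conj(z) = (-12)^2 + (-3)^2
Step 3: = 144 + 9 = 153

153


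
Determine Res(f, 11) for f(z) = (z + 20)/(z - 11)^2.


Step 1: Pole of order 2 at z = 11
Step 2: Res = lim d/dz [(z - 11)^2 * f(z)] as z -> 11
Step 3: (z - 11)^2 * f(z) = z + 20
Step 4: d/dz[z + 20] = 1

1


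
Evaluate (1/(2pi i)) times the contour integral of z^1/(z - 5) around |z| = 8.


Step 1: f(z) = z^1, a = 5 is inside |z| = 8
Step 2: By Cauchy integral formula: (1/(2pi*i)) * integral = f(a)
Step 3: f(5) = 5^1 = 5

5


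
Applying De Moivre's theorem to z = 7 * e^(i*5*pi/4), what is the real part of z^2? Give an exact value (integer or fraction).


Step 1: By De Moivre's theorem, z^2 = 7^2 * e^(i*2*5*pi/4) = 49 * (cos(5*pi/2) + i*sin(5*pi/2))
Step 2: |z|^2 = 7^2 = 49
Step 3: Reduce the angle mod 2*pi: 5*pi/2 - 2*pi = pi/2
Step 4: cos(pi/2) = 0
Step 5: Re(z^2) = 49 * 0 = 0

0


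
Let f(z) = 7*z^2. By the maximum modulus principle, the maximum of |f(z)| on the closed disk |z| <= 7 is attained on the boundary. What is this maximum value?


Step 1: On |z| = 7, |f(z)| = 7 * |z|^2 = 7 * 7^2
Step 2: By maximum modulus principle, maximum is on boundary.
Step 3: Maximum = 7 * 49 = 343

343


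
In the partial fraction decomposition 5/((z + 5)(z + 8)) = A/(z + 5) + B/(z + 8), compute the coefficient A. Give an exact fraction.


Step 1: Multiply both sides by (z + 5) and set z = -5
Step 2: A = 5 / (-5 + 8)
Step 3: A = 5 / 3
Step 4: A = 5/3

5/3


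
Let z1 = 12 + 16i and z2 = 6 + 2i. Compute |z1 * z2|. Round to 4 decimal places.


Step 1: |z1| = sqrt(12^2 + 16^2) = sqrt(400)
Step 2: |z2| = sqrt(6^2 + 2^2) = sqrt(40)
Step 3: |z1*z2| = |z1|*|z2| = sqrt(400) * sqrt(40) = sqrt(400 * 40) = sqrt(16000)
Step 4: = 126.4911

126.4911


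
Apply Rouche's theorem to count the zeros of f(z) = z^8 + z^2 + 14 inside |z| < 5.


Step 1: On |z| = 5 the three terms have sizes |z^8| = 5^8 = 390625, |z^2| = 5^2 = 25, |14| = 14
Step 2: The dominant term is g(z) = z^8; let h(z) = z^2 + 14 so f = g + h
Step 3: On |z| = 5: |g| = 390625 and |h| <= 25 + 14 = 39
Step 4: Since 390625 > 39, |h| < |g| on |z| = 5, so by Rouche f has the same number of zeros as g inside |z| < 5
Step 5: g(z) = z^8 has 8 zeros (all at the origin) inside |z| < 5. Answer = 8

8


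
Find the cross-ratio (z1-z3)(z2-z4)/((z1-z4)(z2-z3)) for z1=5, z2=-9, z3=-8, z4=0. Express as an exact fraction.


Step 1: (z1-z3)(z2-z4) = 13 * (-9) = -117
Step 2: (z1-z4)(z2-z3) = 5 * (-1) = -5
Step 3: Cross-ratio = 117/5 = 117/5

117/5


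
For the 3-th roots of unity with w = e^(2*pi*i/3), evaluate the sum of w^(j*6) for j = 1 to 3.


Step 1: The sum sum_{j=1}^{n} w^(k*j) equals n if n | k, else 0.
Step 2: Here n = 3, k = 6
Step 3: Does n divide k? 3 | 6 -> True
Step 4: Sum = 3

3


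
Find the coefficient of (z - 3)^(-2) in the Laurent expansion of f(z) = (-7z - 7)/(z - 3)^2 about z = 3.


Step 1: Write the numerator in powers of (z - 3): -7z - 7 = -7(z - 3) + (-7*3 - 7) = -7(z - 3) - 28
Step 2: Divide by (z - 3)^2: f(z) = -28(z - 3)^(-2) - 7(z - 3)^(-1)
Step 3: This finite sum is the Laurent series of f about z = 3.
Step 4: Coefficient of (z - 3)^(-2) = -7*3 - 7 = -28

-28


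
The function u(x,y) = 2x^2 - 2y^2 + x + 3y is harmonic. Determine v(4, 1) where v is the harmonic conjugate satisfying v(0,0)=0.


Step 1: v_x = -u_y = 4y - 3
Step 2: v_y = u_x = 4x + 1
Step 3: v = 4xy - 3x + y + C
Step 4: v(0,0) = 0 => C = 0
Step 5: v(4, 1) = 5

5


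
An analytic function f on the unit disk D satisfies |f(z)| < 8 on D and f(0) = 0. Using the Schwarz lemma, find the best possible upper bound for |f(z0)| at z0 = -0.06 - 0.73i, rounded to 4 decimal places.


Step 1: g = f/8 maps D -> D with g(0) = 0, so by the Schwarz lemma |g(z)| <= |z|, i.e. |f(z)| <= 8|z|; this is sharp (f(z) = 8z).
Step 2: |z0|^2 = (-0.06)^2 + (-0.73)^2 = 0.5365
Step 3: |z0| = sqrt(0.5365) = 0.732462
Step 4: Best bound = 8 * |z0| = 8 * 0.732462 = 5.8597

5.8597


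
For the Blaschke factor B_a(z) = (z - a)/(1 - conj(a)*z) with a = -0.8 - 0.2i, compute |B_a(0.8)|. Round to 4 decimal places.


Step 1: Numerator z0 - a = 0.8 - (-0.8 - 0.2i) = 1.6 + 0.2i
Step 2: Denominator 1 - conj(a)*z0 = 1 - (-0.8 + 0.2i)*0.8 = 1.64 - 0.16i
Step 3: |z0 - a|^2 = 1.6^2 + 0.2^2 = 2.6; |1 - conj(a)*z0|^2 = 1.64^2 + (-0.16)^2 = 2.7152
Step 4: |B_a(0.8)| = sqrt(2.6 / 2.7152) = sqrt(0.957572)
Step 5: = 0.9786

0.9786


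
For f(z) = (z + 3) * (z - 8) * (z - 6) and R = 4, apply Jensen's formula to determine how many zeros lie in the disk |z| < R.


Jensen's formula: (1/2pi)*integral log|f(Re^it)|dt = log|f(0)| + sum_{|a_k|<R} log(R/|a_k|)
Step 1: f(0) = 3 * (-8) * (-6) = 144
Step 2: log|f(0)| = log|-3| + log|8| + log|6| = 4.9698
Step 3: Zeros inside |z| < 4: -3
Step 4: Jensen sum = log(4/3) = 0.2877
Step 5: n(R) = number of terms in the Jensen sum = count of zeros inside |z| < 4 = 1

1


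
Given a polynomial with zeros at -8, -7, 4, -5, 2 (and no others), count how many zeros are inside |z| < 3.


Step 1: Check each root:
  z = -8: |-8| = 8 >= 3
  z = -7: |-7| = 7 >= 3
  z = 4: |4| = 4 >= 3
  z = -5: |-5| = 5 >= 3
  z = 2: |2| = 2 < 3
Step 2: Count = 1

1


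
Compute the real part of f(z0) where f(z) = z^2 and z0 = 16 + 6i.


Step 1: z0 = 16 + 6i
Step 2: z0^2 = 16^2 - 6^2 + 192i
Step 3: real part = 256 - 36 = 220

220


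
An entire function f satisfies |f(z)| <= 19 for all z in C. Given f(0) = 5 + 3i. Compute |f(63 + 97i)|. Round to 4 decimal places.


Step 1: By Liouville's theorem, a bounded entire function is constant.
Step 2: f(z) = f(0) = 5 + 3i for all z.
Step 3: |f(w)| = |5 + 3i| = sqrt(25 + 9)
Step 4: = 5.831

5.831


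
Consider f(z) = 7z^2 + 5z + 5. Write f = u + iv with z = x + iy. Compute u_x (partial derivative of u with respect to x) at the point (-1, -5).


Step 1: f(z) = 7(x+iy)^2 + 5(x+iy) + 5
Step 2: u = 7(x^2 - y^2) + 5x + 5
Step 3: u_x = 14x + 5
Step 4: At (-1, -5): u_x = -14 + 5 = -9

-9


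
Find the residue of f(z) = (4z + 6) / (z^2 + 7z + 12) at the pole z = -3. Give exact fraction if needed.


Step 1: Q(z) = z^2 + 7z + 12 = (z + 3)(z + 4)
Step 2: Q'(z) = 2z + 7
Step 3: Q'(-3) = 1, P(-3) = -6
Step 4: Res = P(-3)/Q'(-3) = -6/1 = -6

-6


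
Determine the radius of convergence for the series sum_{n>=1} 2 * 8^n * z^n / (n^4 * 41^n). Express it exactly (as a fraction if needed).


Step 1: General term a_n = 2 * 8^n / (n^4 * 41^n)
Step 2: By the root test, |a_n|^(1/n) = 2^(1/n) * 8 / (n^(4/n) * 41) -> 8/41 as n -> infinity (since 2^(1/n) -> 1 and n^(4/n) -> 1)
Step 3: R = 1/lim|a_n|^(1/n) = 41/8

41/8


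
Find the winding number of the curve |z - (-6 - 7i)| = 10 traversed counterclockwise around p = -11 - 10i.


Step 1: Center c = (-6, -7), radius = 10
Step 2: |p - c|^2 = (-5)^2 + (-3)^2 = 34
Step 3: r^2 = 100
Step 4: |p-c| < r so winding number = 1

1


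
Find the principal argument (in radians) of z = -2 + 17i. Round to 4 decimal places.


Step 1: z = -2 + 17i
Step 2: arg(z) = atan2(17, -2)
Step 3: arg(z) = 1.6879

1.6879


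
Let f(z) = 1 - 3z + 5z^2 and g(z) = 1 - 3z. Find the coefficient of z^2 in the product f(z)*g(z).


Step 1: z^2 term in f*g comes from: (1)*(0) + (-3z)*(-3z) + (5z^2)*(1)
Step 2: = 0 + 9 + 5
Step 3: = 14

14


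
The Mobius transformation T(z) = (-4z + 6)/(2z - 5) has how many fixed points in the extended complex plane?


Step 1: Fixed points satisfy T(z) = z
Step 2: 2z^2 - z - 6 = 0
Step 3: Discriminant = (-1)^2 - 4*2*(-6) = 49
Step 4: Number of fixed points = 2

2


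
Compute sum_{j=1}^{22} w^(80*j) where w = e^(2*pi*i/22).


Step 1: The sum sum_{j=1}^{n} w^(k*j) equals n if n | k, else 0.
Step 2: Here n = 22, k = 80
Step 3: Does n divide k? 22 | 80 -> False
Step 4: Sum = 0

0


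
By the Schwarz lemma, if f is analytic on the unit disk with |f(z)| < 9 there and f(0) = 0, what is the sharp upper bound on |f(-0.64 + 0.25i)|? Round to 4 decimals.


Step 1: g = f/9 maps D -> D with g(0) = 0, so by the Schwarz lemma |g(z)| <= |z|, i.e. |f(z)| <= 9|z|; this is sharp (f(z) = 9z).
Step 2: |z0|^2 = (-0.64)^2 + 0.25^2 = 0.4721
Step 3: |z0| = sqrt(0.4721) = 0.687095
Step 4: Best bound = 9 * |z0| = 9 * 0.687095 = 6.1839

6.1839


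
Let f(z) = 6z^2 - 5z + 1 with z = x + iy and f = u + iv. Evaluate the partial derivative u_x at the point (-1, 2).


Step 1: f(z) = 6(x+iy)^2 - 5(x+iy) + 1
Step 2: u = 6(x^2 - y^2) - 5x + 1
Step 3: u_x = 12x - 5
Step 4: At (-1, 2): u_x = -12 - 5 = -17

-17


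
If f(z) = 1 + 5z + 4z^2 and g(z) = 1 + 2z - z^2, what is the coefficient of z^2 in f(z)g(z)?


Step 1: z^2 term in f*g comes from: (1)*(-z^2) + (5z)*(2z) + (4z^2)*(1)
Step 2: = -1 + 10 + 4
Step 3: = 13

13


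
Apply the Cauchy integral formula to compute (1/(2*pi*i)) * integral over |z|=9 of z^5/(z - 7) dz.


Step 1: f(z) = z^5, a = 7 is inside |z| = 9
Step 2: By Cauchy integral formula: (1/(2pi*i)) * integral = f(a)
Step 3: f(7) = 7^5 = 16807

16807


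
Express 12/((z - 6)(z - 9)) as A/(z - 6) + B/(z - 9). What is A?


Step 1: Multiply both sides by (z - 6) and set z = 6
Step 2: A = 12 / (6 - 9)
Step 3: A = 12 / (-3)
Step 4: A = -4

-4


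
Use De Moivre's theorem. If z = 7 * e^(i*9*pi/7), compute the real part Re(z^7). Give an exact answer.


Step 1: By De Moivre's theorem, z^7 = 7^7 * e^(i*7*9*pi/7) = 823543 * (cos(9*pi) + i*sin(9*pi))
Step 2: |z|^7 = 7^7 = 823543
Step 3: Reduce the angle mod 2*pi: 9*pi - 8*pi = pi
Step 4: cos(pi) = -1
Step 5: Re(z^7) = 823543 * (-1) = -823543

-823543


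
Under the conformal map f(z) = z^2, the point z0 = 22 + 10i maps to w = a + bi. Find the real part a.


Step 1: z0 = 22 + 10i
Step 2: z0^2 = 22^2 - 10^2 + 440i
Step 3: real part = 484 - 100 = 384

384


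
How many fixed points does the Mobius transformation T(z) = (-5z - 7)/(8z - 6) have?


Step 1: Fixed points satisfy T(z) = z
Step 2: 8z^2 - z + 7 = 0
Step 3: Discriminant = (-1)^2 - 4*8*7 = -223
Step 4: Number of fixed points = 2

2


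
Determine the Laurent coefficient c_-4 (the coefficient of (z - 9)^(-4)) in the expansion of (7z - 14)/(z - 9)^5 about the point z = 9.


Step 1: Write the numerator in powers of (z - 9): 7z - 14 = 7(z - 9) + (7*9 - 14) = 7(z - 9) + 49
Step 2: Divide by (z - 9)^5: f(z) = 49(z - 9)^(-5) + 7(z - 9)^(-4)
Step 3: This finite sum is the Laurent series of f about z = 9.
Step 4: Coefficient of (z - 9)^(-4) = coefficient of (z - 9) in the re-centred numerator = 7

7


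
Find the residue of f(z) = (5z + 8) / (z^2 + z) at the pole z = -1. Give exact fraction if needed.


Step 1: Q(z) = z^2 + z = (z + 1)(z)
Step 2: Q'(z) = 2z + 1
Step 3: Q'(-1) = -1, P(-1) = 3
Step 4: Res = P(-1)/Q'(-1) = 3/(-1) = -3

-3


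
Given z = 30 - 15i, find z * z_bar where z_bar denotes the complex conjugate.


Step 1: conj(z) = 30 + 15i
Step 2: z * conj(z) = 30^2 + (-15)^2
Step 3: = 900 + 225 = 1125

1125


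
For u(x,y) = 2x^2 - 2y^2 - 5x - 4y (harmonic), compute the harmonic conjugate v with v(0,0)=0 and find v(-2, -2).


Step 1: v_x = -u_y = 4y + 4
Step 2: v_y = u_x = 4x - 5
Step 3: v = 4xy + 4x - 5y + C
Step 4: v(0,0) = 0 => C = 0
Step 5: v(-2, -2) = 18

18


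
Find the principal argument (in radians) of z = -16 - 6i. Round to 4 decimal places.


Step 1: z = -16 - 6i
Step 2: arg(z) = atan2(-6, -16)
Step 3: arg(z) = -2.7828

-2.7828


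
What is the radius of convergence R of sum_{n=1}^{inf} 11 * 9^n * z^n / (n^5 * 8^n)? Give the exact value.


Step 1: General term a_n = 11 * 9^n / (n^5 * 8^n)
Step 2: By the root test, |a_n|^(1/n) = 11^(1/n) * 9 / (n^(5/n) * 8) -> 9/8 as n -> infinity (since 11^(1/n) -> 1 and n^(5/n) -> 1)
Step 3: R = 1/lim|a_n|^(1/n) = 8/9

8/9


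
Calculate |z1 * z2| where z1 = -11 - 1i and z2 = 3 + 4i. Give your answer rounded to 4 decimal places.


Step 1: |z1| = sqrt((-11)^2 + (-1)^2) = sqrt(122)
Step 2: |z2| = sqrt(3^2 + 4^2) = sqrt(25)
Step 3: |z1*z2| = |z1|*|z2| = sqrt(122) * sqrt(25) = sqrt(122 * 25) = sqrt(3050)
Step 4: = 55.2268

55.2268


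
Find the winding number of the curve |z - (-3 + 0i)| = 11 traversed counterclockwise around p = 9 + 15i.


Step 1: Center c = (-3, 0), radius = 11
Step 2: |p - c|^2 = 12^2 + 15^2 = 369
Step 3: r^2 = 121
Step 4: |p-c| > r so winding number = 0

0


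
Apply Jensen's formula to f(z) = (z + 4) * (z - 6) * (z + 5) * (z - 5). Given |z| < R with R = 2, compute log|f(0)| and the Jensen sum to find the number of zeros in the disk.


Jensen's formula: (1/2pi)*integral log|f(Re^it)|dt = log|f(0)| + sum_{|a_k|<R} log(R/|a_k|)
Step 1: f(0) = 4 * (-6) * 5 * (-5) = 600
Step 2: log|f(0)| = log|-4| + log|6| + log|-5| + log|5| = 6.3969
Step 3: Zeros inside |z| < 2: none
Step 4: Jensen sum = (empty sum) = 0
Step 5: n(R) = number of terms in the Jensen sum = count of zeros inside |z| < 2 = 0

0


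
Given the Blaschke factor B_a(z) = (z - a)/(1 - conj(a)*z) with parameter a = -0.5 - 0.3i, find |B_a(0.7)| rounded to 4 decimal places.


Step 1: Numerator z0 - a = 0.7 - (-0.5 - 0.3i) = 1.2 + 0.3i
Step 2: Denominator 1 - conj(a)*z0 = 1 - (-0.5 + 0.3i)*0.7 = 1.35 - 0.21i
Step 3: |z0 - a|^2 = 1.2^2 + 0.3^2 = 1.53; |1 - conj(a)*z0|^2 = 1.35^2 + (-0.21)^2 = 1.8666
Step 4: |B_a(0.7)| = sqrt(1.53 / 1.8666) = sqrt(0.819672)
Step 5: = 0.9054

0.9054


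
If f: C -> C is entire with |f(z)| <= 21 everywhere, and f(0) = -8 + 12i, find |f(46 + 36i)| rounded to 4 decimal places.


Step 1: By Liouville's theorem, a bounded entire function is constant.
Step 2: f(z) = f(0) = -8 + 12i for all z.
Step 3: |f(w)| = |-8 + 12i| = sqrt(64 + 144)
Step 4: = 14.4222

14.4222


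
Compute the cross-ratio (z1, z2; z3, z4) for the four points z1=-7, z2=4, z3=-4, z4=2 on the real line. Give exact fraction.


Step 1: (z1-z3)(z2-z4) = (-3) * 2 = -6
Step 2: (z1-z4)(z2-z3) = (-9) * 8 = -72
Step 3: Cross-ratio = 6/72 = 1/12

1/12


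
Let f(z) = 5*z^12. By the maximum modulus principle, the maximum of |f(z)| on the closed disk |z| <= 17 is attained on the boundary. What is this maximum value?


Step 1: On |z| = 17, |f(z)| = 5 * |z|^12 = 5 * 17^12
Step 2: By maximum modulus principle, maximum is on boundary.
Step 3: Maximum = 5 * 582622237229761 = 2913111186148805

2913111186148805


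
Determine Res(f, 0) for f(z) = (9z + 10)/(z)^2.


Step 1: Pole of order 2 at z = 0
Step 2: Res = lim d/dz [(z)^2 * f(z)] as z -> 0
Step 3: (z)^2 * f(z) = 9z + 10
Step 4: d/dz[9z + 10] = 9

9


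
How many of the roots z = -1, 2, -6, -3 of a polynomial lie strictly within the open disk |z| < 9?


Step 1: Check each root:
  z = -1: |-1| = 1 < 9
  z = 2: |2| = 2 < 9
  z = -6: |-6| = 6 < 9
  z = -3: |-3| = 3 < 9
Step 2: Count = 4

4


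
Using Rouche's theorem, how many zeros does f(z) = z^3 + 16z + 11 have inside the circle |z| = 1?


Step 1: On |z| = 1 the three terms have sizes |z^3| = 1^3 = 1, |16z| = 16*1 = 16, |11| = 11
Step 2: The dominant term is g(z) = 16z; let h(z) = z^3 + 11 so f = g + h
Step 3: On |z| = 1: |g| = 16 and |h| <= 1 + 11 = 12
Step 4: Since 16 > 12, |h| < |g| on |z| = 1, so by Rouche f has the same number of zeros as g inside |z| < 1
Step 5: g(z) = 16z has 1 zero (at the origin, multiplicity 1) inside |z| < 1. Answer = 1

1


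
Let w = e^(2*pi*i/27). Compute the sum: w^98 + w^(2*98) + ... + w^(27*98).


Step 1: The sum sum_{j=1}^{n} w^(k*j) equals n if n | k, else 0.
Step 2: Here n = 27, k = 98
Step 3: Does n divide k? 27 | 98 -> False
Step 4: Sum = 0

0


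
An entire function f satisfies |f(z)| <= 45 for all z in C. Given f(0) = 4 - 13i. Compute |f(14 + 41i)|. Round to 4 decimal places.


Step 1: By Liouville's theorem, a bounded entire function is constant.
Step 2: f(z) = f(0) = 4 - 13i for all z.
Step 3: |f(w)| = |4 - 13i| = sqrt(16 + 169)
Step 4: = 13.6015

13.6015


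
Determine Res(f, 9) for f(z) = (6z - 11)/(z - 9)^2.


Step 1: Pole of order 2 at z = 9
Step 2: Res = lim d/dz [(z - 9)^2 * f(z)] as z -> 9
Step 3: (z - 9)^2 * f(z) = 6z - 11
Step 4: d/dz[6z - 11] = 6

6


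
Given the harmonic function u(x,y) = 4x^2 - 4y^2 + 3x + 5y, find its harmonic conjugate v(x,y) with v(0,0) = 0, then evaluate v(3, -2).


Step 1: v_x = -u_y = 8y - 5
Step 2: v_y = u_x = 8x + 3
Step 3: v = 8xy - 5x + 3y + C
Step 4: v(0,0) = 0 => C = 0
Step 5: v(3, -2) = -69

-69


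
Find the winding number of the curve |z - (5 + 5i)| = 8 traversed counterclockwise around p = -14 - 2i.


Step 1: Center c = (5, 5), radius = 8
Step 2: |p - c|^2 = (-19)^2 + (-7)^2 = 410
Step 3: r^2 = 64
Step 4: |p-c| > r so winding number = 0

0


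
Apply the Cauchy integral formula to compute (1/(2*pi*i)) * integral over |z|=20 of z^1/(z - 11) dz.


Step 1: f(z) = z^1, a = 11 is inside |z| = 20
Step 2: By Cauchy integral formula: (1/(2pi*i)) * integral = f(a)
Step 3: f(11) = 11^1 = 11

11


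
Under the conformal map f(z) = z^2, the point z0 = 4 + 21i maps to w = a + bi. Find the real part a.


Step 1: z0 = 4 + 21i
Step 2: z0^2 = 4^2 - 21^2 + 168i
Step 3: real part = 16 - 441 = -425

-425


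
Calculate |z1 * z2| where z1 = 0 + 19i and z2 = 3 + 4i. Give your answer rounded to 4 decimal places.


Step 1: |z1| = sqrt(0^2 + 19^2) = sqrt(361)
Step 2: |z2| = sqrt(3^2 + 4^2) = sqrt(25)
Step 3: |z1*z2| = |z1|*|z2| = sqrt(361) * sqrt(25) = sqrt(361 * 25) = sqrt(9025)
Step 4: = 95.0

95.0


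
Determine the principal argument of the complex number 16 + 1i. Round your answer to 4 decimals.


Step 1: z = 16 + 1i
Step 2: arg(z) = atan2(1, 16)
Step 3: arg(z) = 0.0624

0.0624


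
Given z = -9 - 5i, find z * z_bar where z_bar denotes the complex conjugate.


Step 1: conj(z) = -9 + 5i
Step 2: z * conj(z) = (-9)^2 + (-5)^2
Step 3: = 81 + 25 = 106

106


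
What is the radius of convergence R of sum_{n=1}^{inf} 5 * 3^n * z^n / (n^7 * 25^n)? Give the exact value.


Step 1: General term a_n = 5 * 3^n / (n^7 * 25^n)
Step 2: By the root test, |a_n|^(1/n) = 5^(1/n) * 3 / (n^(7/n) * 25) -> 3/25 as n -> infinity (since 5^(1/n) -> 1 and n^(7/n) -> 1)
Step 3: R = 1/lim|a_n|^(1/n) = 25/3

25/3


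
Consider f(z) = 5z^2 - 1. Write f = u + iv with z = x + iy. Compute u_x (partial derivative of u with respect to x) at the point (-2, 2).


Step 1: f(z) = 5(x+iy)^2 - 1
Step 2: u = 5(x^2 - y^2) - 1
Step 3: u_x = 10x + 0
Step 4: At (-2, 2): u_x = -20 + 0 = -20

-20


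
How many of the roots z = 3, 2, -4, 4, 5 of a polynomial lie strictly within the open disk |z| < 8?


Step 1: Check each root:
  z = 3: |3| = 3 < 8
  z = 2: |2| = 2 < 8
  z = -4: |-4| = 4 < 8
  z = 4: |4| = 4 < 8
  z = 5: |5| = 5 < 8
Step 2: Count = 5

5


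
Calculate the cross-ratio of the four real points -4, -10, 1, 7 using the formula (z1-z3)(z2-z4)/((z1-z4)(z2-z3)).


Step 1: (z1-z3)(z2-z4) = (-5) * (-17) = 85
Step 2: (z1-z4)(z2-z3) = (-11) * (-11) = 121
Step 3: Cross-ratio = 85/121 = 85/121

85/121


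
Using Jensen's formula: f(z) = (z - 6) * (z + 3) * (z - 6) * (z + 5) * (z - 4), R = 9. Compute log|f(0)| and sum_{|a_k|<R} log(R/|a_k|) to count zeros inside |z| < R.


Jensen's formula: (1/2pi)*integral log|f(Re^it)|dt = log|f(0)| + sum_{|a_k|<R} log(R/|a_k|)
Step 1: f(0) = (-6) * 3 * (-6) * 5 * (-4) = -2160
Step 2: log|f(0)| = log|6| + log|-3| + log|6| + log|-5| + log|4| = 7.6779
Step 3: Zeros inside |z| < 9: 6, -3, 6, -5, 4
Step 4: Jensen sum = log(9/6) + log(9/3) + log(9/6) + log(9/5) + log(9/4) = 3.3083
Step 5: n(R) = number of terms in the Jensen sum = count of zeros inside |z| < 9 = 5

5


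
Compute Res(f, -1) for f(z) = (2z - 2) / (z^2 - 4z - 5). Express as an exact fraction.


Step 1: Q(z) = z^2 - 4z - 5 = (z + 1)(z - 5)
Step 2: Q'(z) = 2z - 4
Step 3: Q'(-1) = -6, P(-1) = -4
Step 4: Res = P(-1)/Q'(-1) = -4/(-6) = 2/3

2/3


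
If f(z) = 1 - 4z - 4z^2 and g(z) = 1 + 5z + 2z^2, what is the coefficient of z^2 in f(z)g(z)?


Step 1: z^2 term in f*g comes from: (1)*(2z^2) + (-4z)*(5z) + (-4z^2)*(1)
Step 2: = 2 - 20 - 4
Step 3: = -22

-22


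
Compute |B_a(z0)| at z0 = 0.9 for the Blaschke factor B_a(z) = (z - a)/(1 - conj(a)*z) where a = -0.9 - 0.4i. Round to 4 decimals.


Step 1: Numerator z0 - a = 0.9 - (-0.9 - 0.4i) = 1.8 + 0.4i
Step 2: Denominator 1 - conj(a)*z0 = 1 - (-0.9 + 0.4i)*0.9 = 1.81 - 0.36i
Step 3: |z0 - a|^2 = 1.8^2 + 0.4^2 = 3.4; |1 - conj(a)*z0|^2 = 1.81^2 + (-0.36)^2 = 3.4057
Step 4: |B_a(0.9)| = sqrt(3.4 / 3.4057) = sqrt(0.998326)
Step 5: = 0.9992

0.9992


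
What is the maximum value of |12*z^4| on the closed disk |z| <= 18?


Step 1: On |z| = 18, |f(z)| = 12 * |z|^4 = 12 * 18^4
Step 2: By maximum modulus principle, maximum is on boundary.
Step 3: Maximum = 12 * 104976 = 1259712

1259712


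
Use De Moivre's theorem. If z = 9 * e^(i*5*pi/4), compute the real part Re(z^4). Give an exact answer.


Step 1: By De Moivre's theorem, z^4 = 9^4 * e^(i*4*5*pi/4) = 6561 * (cos(5*pi) + i*sin(5*pi))
Step 2: |z|^4 = 9^4 = 6561
Step 3: Reduce the angle mod 2*pi: 5*pi - 4*pi = pi
Step 4: cos(pi) = -1
Step 5: Re(z^4) = 6561 * (-1) = -6561

-6561


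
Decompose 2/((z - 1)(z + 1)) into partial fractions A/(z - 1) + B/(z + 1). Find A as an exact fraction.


Step 1: Multiply both sides by (z - 1) and set z = 1
Step 2: A = 2 / (1 + 1)
Step 3: A = 2 / 2
Step 4: A = 1

1


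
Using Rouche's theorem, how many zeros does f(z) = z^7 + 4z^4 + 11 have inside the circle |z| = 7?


Step 1: On |z| = 7 the three terms have sizes |z^7| = 7^7 = 823543, |4z^4| = 4*7^4 = 9604, |11| = 11
Step 2: The dominant term is g(z) = z^7; let h(z) = 4z^4 + 11 so f = g + h
Step 3: On |z| = 7: |g| = 823543 and |h| <= 9604 + 11 = 9615
Step 4: Since 823543 > 9615, |h| < |g| on |z| = 7, so by Rouche f has the same number of zeros as g inside |z| < 7
Step 5: g(z) = z^7 has 7 zeros (all at the origin) inside |z| < 7. Answer = 7

7


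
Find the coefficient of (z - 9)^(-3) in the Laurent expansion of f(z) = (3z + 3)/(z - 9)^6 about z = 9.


Step 1: Write the numerator in powers of (z - 9): 3z + 3 = 3(z - 9) + (3*9 + 3) = 3(z - 9) + 30
Step 2: Divide by (z - 9)^6: f(z) = 30(z - 9)^(-6) + 3(z - 9)^(-5)
Step 3: This finite sum is the Laurent series of f about z = 9.
Step 4: Only the powers -6 and -5 appear, so the coefficient of (z - 9)^(-3) = 0

0


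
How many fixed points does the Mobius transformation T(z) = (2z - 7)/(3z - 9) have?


Step 1: Fixed points satisfy T(z) = z
Step 2: 3z^2 - 11z + 7 = 0
Step 3: Discriminant = (-11)^2 - 4*3*7 = 37
Step 4: Number of fixed points = 2

2


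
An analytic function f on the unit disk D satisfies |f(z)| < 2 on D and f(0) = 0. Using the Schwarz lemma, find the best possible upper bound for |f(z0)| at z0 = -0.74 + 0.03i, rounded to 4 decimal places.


Step 1: g = f/2 maps D -> D with g(0) = 0, so by the Schwarz lemma |g(z)| <= |z|, i.e. |f(z)| <= 2|z|; this is sharp (f(z) = 2z).
Step 2: |z0|^2 = (-0.74)^2 + 0.03^2 = 0.5485
Step 3: |z0| = sqrt(0.5485) = 0.740608
Step 4: Best bound = 2 * |z0| = 2 * 0.740608 = 1.4812

1.4812


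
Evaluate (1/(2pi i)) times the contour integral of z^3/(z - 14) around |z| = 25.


Step 1: f(z) = z^3, a = 14 is inside |z| = 25
Step 2: By Cauchy integral formula: (1/(2pi*i)) * integral = f(a)
Step 3: f(14) = 14^3 = 2744

2744


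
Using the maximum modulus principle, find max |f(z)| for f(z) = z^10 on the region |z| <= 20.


Step 1: On |z| = 20, |f(z)| = |z|^10 = 20^10
Step 2: By maximum modulus principle, maximum is on boundary.
Step 3: Maximum = 10240000000000 = 10240000000000

10240000000000


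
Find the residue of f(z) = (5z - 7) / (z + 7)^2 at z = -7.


Step 1: Pole of order 2 at z = -7
Step 2: Res = lim d/dz [(z + 7)^2 * f(z)] as z -> -7
Step 3: (z + 7)^2 * f(z) = 5z - 7
Step 4: d/dz[5z - 7] = 5

5


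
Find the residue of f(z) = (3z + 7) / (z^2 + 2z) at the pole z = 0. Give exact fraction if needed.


Step 1: Q(z) = z^2 + 2z = (z)(z + 2)
Step 2: Q'(z) = 2z + 2
Step 3: Q'(0) = 2, P(0) = 7
Step 4: Res = P(0)/Q'(0) = 7/2 = 7/2

7/2


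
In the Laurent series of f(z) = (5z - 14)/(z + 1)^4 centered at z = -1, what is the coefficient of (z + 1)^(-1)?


Step 1: Write the numerator in powers of (z + 1): 5z - 14 = 5(z + 1) + (5*(-1) - 14) = 5(z + 1) - 19
Step 2: Divide by (z + 1)^4: f(z) = -19(z + 1)^(-4) + 5(z + 1)^(-3)
Step 3: This finite sum is the Laurent series of f about z = -1.
Step 4: Only the powers -4 and -3 appear, so the coefficient of (z + 1)^(-1) = 0

0


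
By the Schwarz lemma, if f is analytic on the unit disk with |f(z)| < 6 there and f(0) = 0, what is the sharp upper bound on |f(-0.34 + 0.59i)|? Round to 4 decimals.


Step 1: g = f/6 maps D -> D with g(0) = 0, so by the Schwarz lemma |g(z)| <= |z|, i.e. |f(z)| <= 6|z|; this is sharp (f(z) = 6z).
Step 2: |z0|^2 = (-0.34)^2 + 0.59^2 = 0.4637
Step 3: |z0| = sqrt(0.4637) = 0.680955
Step 4: Best bound = 6 * |z0| = 6 * 0.680955 = 4.0857

4.0857


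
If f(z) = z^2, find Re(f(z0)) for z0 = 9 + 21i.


Step 1: z0 = 9 + 21i
Step 2: z0^2 = 9^2 - 21^2 + 378i
Step 3: real part = 81 - 441 = -360

-360


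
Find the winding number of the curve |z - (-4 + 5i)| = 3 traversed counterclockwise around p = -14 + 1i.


Step 1: Center c = (-4, 5), radius = 3
Step 2: |p - c|^2 = (-10)^2 + (-4)^2 = 116
Step 3: r^2 = 9
Step 4: |p-c| > r so winding number = 0

0


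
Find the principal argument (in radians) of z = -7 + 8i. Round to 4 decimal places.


Step 1: z = -7 + 8i
Step 2: arg(z) = atan2(8, -7)
Step 3: arg(z) = 2.2896

2.2896


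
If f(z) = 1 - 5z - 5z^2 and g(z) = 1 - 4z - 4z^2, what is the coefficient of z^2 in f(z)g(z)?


Step 1: z^2 term in f*g comes from: (1)*(-4z^2) + (-5z)*(-4z) + (-5z^2)*(1)
Step 2: = -4 + 20 - 5
Step 3: = 11

11


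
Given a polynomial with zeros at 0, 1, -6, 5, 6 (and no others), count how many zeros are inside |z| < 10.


Step 1: Check each root:
  z = 0: |0| = 0 < 10
  z = 1: |1| = 1 < 10
  z = -6: |-6| = 6 < 10
  z = 5: |5| = 5 < 10
  z = 6: |6| = 6 < 10
Step 2: Count = 5

5


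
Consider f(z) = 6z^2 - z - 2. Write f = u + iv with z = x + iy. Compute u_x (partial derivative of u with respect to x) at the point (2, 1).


Step 1: f(z) = 6(x+iy)^2 - (x+iy) - 2
Step 2: u = 6(x^2 - y^2) - x - 2
Step 3: u_x = 12x - 1
Step 4: At (2, 1): u_x = 24 - 1 = 23

23


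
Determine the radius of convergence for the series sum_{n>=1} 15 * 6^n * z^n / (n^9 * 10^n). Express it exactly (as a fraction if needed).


Step 1: General term a_n = 15 * 6^n / (n^9 * 10^n)
Step 2: By the root test, |a_n|^(1/n) = 15^(1/n) * 6 / (n^(9/n) * 10) -> 6/10 as n -> infinity (since 15^(1/n) -> 1 and n^(9/n) -> 1)
Step 3: R = 1/lim|a_n|^(1/n) = 10/6 = 5/3

5/3


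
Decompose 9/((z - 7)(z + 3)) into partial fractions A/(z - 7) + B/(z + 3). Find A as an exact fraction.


Step 1: Multiply both sides by (z - 7) and set z = 7
Step 2: A = 9 / (7 + 3)
Step 3: A = 9 / 10
Step 4: A = 9/10

9/10


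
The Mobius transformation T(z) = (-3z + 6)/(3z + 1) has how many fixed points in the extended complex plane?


Step 1: Fixed points satisfy T(z) = z
Step 2: 3z^2 + 4z - 6 = 0
Step 3: Discriminant = 4^2 - 4*3*(-6) = 88
Step 4: Number of fixed points = 2

2


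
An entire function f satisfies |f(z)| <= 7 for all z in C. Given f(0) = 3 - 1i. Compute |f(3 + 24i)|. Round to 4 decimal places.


Step 1: By Liouville's theorem, a bounded entire function is constant.
Step 2: f(z) = f(0) = 3 - 1i for all z.
Step 3: |f(w)| = |3 - 1i| = sqrt(9 + 1)
Step 4: = 3.1623

3.1623


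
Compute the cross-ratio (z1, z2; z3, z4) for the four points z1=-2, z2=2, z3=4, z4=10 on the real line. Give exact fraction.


Step 1: (z1-z3)(z2-z4) = (-6) * (-8) = 48
Step 2: (z1-z4)(z2-z3) = (-12) * (-2) = 24
Step 3: Cross-ratio = 48/24 = 2

2


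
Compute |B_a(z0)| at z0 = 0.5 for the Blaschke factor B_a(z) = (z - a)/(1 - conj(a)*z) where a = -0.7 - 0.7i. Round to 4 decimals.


Step 1: Numerator z0 - a = 0.5 - (-0.7 - 0.7i) = 1.2 + 0.7i
Step 2: Denominator 1 - conj(a)*z0 = 1 - (-0.7 + 0.7i)*0.5 = 1.35 - 0.35i
Step 3: |z0 - a|^2 = 1.2^2 + 0.7^2 = 1.93; |1 - conj(a)*z0|^2 = 1.35^2 + (-0.35)^2 = 1.945
Step 4: |B_a(0.5)| = sqrt(1.93 / 1.945) = sqrt(0.992288)
Step 5: = 0.9961

0.9961


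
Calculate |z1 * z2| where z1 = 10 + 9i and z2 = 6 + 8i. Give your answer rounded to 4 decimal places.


Step 1: |z1| = sqrt(10^2 + 9^2) = sqrt(181)
Step 2: |z2| = sqrt(6^2 + 8^2) = sqrt(100)
Step 3: |z1*z2| = |z1|*|z2| = sqrt(181) * sqrt(100) = sqrt(181 * 100) = sqrt(18100)
Step 4: = 134.5362

134.5362


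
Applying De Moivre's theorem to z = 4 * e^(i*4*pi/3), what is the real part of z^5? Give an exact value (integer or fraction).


Step 1: By De Moivre's theorem, z^5 = 4^5 * e^(i*5*4*pi/3) = 1024 * (cos(20*pi/3) + i*sin(20*pi/3))
Step 2: |z|^5 = 4^5 = 1024
Step 3: Reduce the angle mod 2*pi: 20*pi/3 - 6*pi = 2*pi/3
Step 4: cos(2*pi/3) = -1/2
Step 5: Re(z^5) = 1024 * (-1/2) = -512

-512


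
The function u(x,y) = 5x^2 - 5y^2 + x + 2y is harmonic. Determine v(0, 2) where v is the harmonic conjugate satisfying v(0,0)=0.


Step 1: v_x = -u_y = 10y - 2
Step 2: v_y = u_x = 10x + 1
Step 3: v = 10xy - 2x + y + C
Step 4: v(0,0) = 0 => C = 0
Step 5: v(0, 2) = 2

2


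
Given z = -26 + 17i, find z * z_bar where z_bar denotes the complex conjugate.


Step 1: conj(z) = -26 - 17i
Step 2: z * conj(z) = (-26)^2 + 17^2
Step 3: = 676 + 289 = 965

965


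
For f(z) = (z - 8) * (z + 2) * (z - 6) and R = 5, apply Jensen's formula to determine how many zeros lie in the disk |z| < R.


Jensen's formula: (1/2pi)*integral log|f(Re^it)|dt = log|f(0)| + sum_{|a_k|<R} log(R/|a_k|)
Step 1: f(0) = (-8) * 2 * (-6) = 96
Step 2: log|f(0)| = log|8| + log|-2| + log|6| = 4.5643
Step 3: Zeros inside |z| < 5: -2
Step 4: Jensen sum = log(5/2) = 0.9163
Step 5: n(R) = number of terms in the Jensen sum = count of zeros inside |z| < 5 = 1

1


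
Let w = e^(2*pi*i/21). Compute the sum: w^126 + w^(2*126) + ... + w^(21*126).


Step 1: The sum sum_{j=1}^{n} w^(k*j) equals n if n | k, else 0.
Step 2: Here n = 21, k = 126
Step 3: Does n divide k? 21 | 126 -> True
Step 4: Sum = 21

21


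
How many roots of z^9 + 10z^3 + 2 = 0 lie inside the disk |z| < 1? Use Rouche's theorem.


Step 1: On |z| = 1 the three terms have sizes |z^9| = 1^9 = 1, |10z^3| = 10*1^3 = 10, |2| = 2
Step 2: The dominant term is g(z) = 10z^3; let h(z) = z^9 + 2 so f = g + h
Step 3: On |z| = 1: |g| = 10 and |h| <= 1 + 2 = 3
Step 4: Since 10 > 3, |h| < |g| on |z| = 1, so by Rouche f has the same number of zeros as g inside |z| < 1
Step 5: g(z) = 10z^3 has 3 zeros (at the origin, multiplicity 3) inside |z| < 1. Answer = 3

3


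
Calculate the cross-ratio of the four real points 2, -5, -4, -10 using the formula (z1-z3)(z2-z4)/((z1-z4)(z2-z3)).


Step 1: (z1-z3)(z2-z4) = 6 * 5 = 30
Step 2: (z1-z4)(z2-z3) = 12 * (-1) = -12
Step 3: Cross-ratio = -30/12 = -5/2

-5/2


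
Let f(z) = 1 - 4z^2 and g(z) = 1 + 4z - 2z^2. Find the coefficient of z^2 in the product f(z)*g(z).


Step 1: z^2 term in f*g comes from: (1)*(-2z^2) + (0)*(4z) + (-4z^2)*(1)
Step 2: = -2 + 0 - 4
Step 3: = -6

-6


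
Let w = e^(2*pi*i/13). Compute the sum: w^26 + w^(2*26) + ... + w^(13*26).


Step 1: The sum sum_{j=1}^{n} w^(k*j) equals n if n | k, else 0.
Step 2: Here n = 13, k = 26
Step 3: Does n divide k? 13 | 26 -> True
Step 4: Sum = 13

13


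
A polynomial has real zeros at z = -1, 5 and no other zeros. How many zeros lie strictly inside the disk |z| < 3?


Step 1: Check each root:
  z = -1: |-1| = 1 < 3
  z = 5: |5| = 5 >= 3
Step 2: Count = 1

1


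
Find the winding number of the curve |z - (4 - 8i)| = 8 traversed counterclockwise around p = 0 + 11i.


Step 1: Center c = (4, -8), radius = 8
Step 2: |p - c|^2 = (-4)^2 + 19^2 = 377
Step 3: r^2 = 64
Step 4: |p-c| > r so winding number = 0

0


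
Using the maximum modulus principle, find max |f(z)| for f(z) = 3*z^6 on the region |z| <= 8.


Step 1: On |z| = 8, |f(z)| = 3 * |z|^6 = 3 * 8^6
Step 2: By maximum modulus principle, maximum is on boundary.
Step 3: Maximum = 3 * 262144 = 786432

786432


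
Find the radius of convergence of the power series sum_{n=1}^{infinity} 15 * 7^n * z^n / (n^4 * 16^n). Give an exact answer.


Step 1: General term a_n = 15 * 7^n / (n^4 * 16^n)
Step 2: By the root test, |a_n|^(1/n) = 15^(1/n) * 7 / (n^(4/n) * 16) -> 7/16 as n -> infinity (since 15^(1/n) -> 1 and n^(4/n) -> 1)
Step 3: R = 1/lim|a_n|^(1/n) = 16/7

16/7


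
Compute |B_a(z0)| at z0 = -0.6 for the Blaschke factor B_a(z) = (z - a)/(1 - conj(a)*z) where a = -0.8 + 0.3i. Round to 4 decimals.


Step 1: Numerator z0 - a = -0.6 - (-0.8 + 0.3i) = 0.2 - 0.3i
Step 2: Denominator 1 - conj(a)*z0 = 1 - (-0.8 - 0.3i)*(-0.6) = 0.52 - 0.18i
Step 3: |z0 - a|^2 = 0.2^2 + (-0.3)^2 = 0.13; |1 - conj(a)*z0|^2 = 0.52^2 + (-0.18)^2 = 0.3028
Step 4: |B_a(-0.6)| = sqrt(0.13 / 0.3028) = sqrt(0.429326)
Step 5: = 0.6552

0.6552


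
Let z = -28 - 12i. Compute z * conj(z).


Step 1: conj(z) = -28 + 12i
Step 2: z * conj(z) = (-28)^2 + (-12)^2
Step 3: = 784 + 144 = 928

928


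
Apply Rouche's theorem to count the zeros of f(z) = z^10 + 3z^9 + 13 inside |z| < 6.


Step 1: On |z| = 6 the three terms have sizes |z^10| = 6^10 = 60466176, |3z^9| = 3*6^9 = 30233088, |13| = 13
Step 2: The dominant term is g(z) = z^10; let h(z) = 3z^9 + 13 so f = g + h
Step 3: On |z| = 6: |g| = 60466176 and |h| <= 30233088 + 13 = 30233101
Step 4: Since 60466176 > 30233101, |h| < |g| on |z| = 6, so by Rouche f has the same number of zeros as g inside |z| < 6
Step 5: g(z) = z^10 has 10 zeros (all at the origin) inside |z| < 6. Answer = 10

10


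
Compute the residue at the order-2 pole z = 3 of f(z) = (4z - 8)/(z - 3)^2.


Step 1: Pole of order 2 at z = 3
Step 2: Res = lim d/dz [(z - 3)^2 * f(z)] as z -> 3
Step 3: (z - 3)^2 * f(z) = 4z - 8
Step 4: d/dz[4z - 8] = 4

4


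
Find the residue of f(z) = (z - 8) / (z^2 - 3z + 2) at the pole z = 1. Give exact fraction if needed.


Step 1: Q(z) = z^2 - 3z + 2 = (z - 1)(z - 2)
Step 2: Q'(z) = 2z - 3
Step 3: Q'(1) = -1, P(1) = -7
Step 4: Res = P(1)/Q'(1) = -7/(-1) = 7

7


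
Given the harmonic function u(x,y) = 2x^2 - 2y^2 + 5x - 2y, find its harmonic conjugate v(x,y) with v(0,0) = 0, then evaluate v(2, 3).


Step 1: v_x = -u_y = 4y + 2
Step 2: v_y = u_x = 4x + 5
Step 3: v = 4xy + 2x + 5y + C
Step 4: v(0,0) = 0 => C = 0
Step 5: v(2, 3) = 43

43


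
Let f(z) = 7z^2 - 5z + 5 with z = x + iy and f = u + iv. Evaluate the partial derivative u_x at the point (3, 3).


Step 1: f(z) = 7(x+iy)^2 - 5(x+iy) + 5
Step 2: u = 7(x^2 - y^2) - 5x + 5
Step 3: u_x = 14x - 5
Step 4: At (3, 3): u_x = 42 - 5 = 37

37


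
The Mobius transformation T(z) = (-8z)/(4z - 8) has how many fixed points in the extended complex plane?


Step 1: Fixed points satisfy T(z) = z
Step 2: 4z^2 = 0
Step 3: Discriminant = 0^2 - 4*4*0 = 0
Step 4: Number of fixed points = 1

1


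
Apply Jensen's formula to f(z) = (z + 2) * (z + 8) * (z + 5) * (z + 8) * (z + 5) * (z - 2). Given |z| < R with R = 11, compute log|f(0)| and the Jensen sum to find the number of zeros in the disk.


Jensen's formula: (1/2pi)*integral log|f(Re^it)|dt = log|f(0)| + sum_{|a_k|<R} log(R/|a_k|)
Step 1: f(0) = 2 * 8 * 5 * 8 * 5 * (-2) = -6400
Step 2: log|f(0)| = log|-2| + log|-8| + log|-5| + log|-8| + log|-5| + log|2| = 8.7641
Step 3: Zeros inside |z| < 11: -2, -8, -5, -8, -5, 2
Step 4: Jensen sum = log(11/2) + log(11/8) + log(11/5) + log(11/8) + log(11/5) + log(11/2) = 5.6233
Step 5: n(R) = number of terms in the Jensen sum = count of zeros inside |z| < 11 = 6

6


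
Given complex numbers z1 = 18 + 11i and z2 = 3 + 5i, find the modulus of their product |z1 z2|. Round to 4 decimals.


Step 1: |z1| = sqrt(18^2 + 11^2) = sqrt(445)
Step 2: |z2| = sqrt(3^2 + 5^2) = sqrt(34)
Step 3: |z1*z2| = |z1|*|z2| = sqrt(445) * sqrt(34) = sqrt(445 * 34) = sqrt(15130)
Step 4: = 123.0041

123.0041


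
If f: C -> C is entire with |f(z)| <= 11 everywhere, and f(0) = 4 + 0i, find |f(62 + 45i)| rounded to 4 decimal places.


Step 1: By Liouville's theorem, a bounded entire function is constant.
Step 2: f(z) = f(0) = 4 + 0i for all z.
Step 3: |f(w)| = |4 + 0i| = sqrt(16 + 0)
Step 4: = 4.0

4.0


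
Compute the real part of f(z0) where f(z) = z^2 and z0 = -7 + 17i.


Step 1: z0 = -7 + 17i
Step 2: z0^2 = (-7)^2 - 17^2 - 238i
Step 3: real part = 49 - 289 = -240

-240


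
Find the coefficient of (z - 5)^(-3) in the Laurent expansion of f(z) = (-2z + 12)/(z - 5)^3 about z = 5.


Step 1: Write the numerator in powers of (z - 5): -2z + 12 = -2(z - 5) + (-2*5 + 12) = -2(z - 5) + 2
Step 2: Divide by (z - 5)^3: f(z) = 2(z - 5)^(-3) - 2(z - 5)^(-2)
Step 3: This finite sum is the Laurent series of f about z = 5.
Step 4: Coefficient of (z - 5)^(-3) = -2*5 + 12 = 2

2


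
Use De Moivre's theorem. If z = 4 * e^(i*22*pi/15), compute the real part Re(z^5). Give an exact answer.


Step 1: By De Moivre's theorem, z^5 = 4^5 * e^(i*5*22*pi/15) = 1024 * (cos(22*pi/3) + i*sin(22*pi/3))
Step 2: |z|^5 = 4^5 = 1024
Step 3: Reduce the angle mod 2*pi: 22*pi/3 - 6*pi = 4*pi/3
Step 4: cos(4*pi/3) = -1/2
Step 5: Re(z^5) = 1024 * (-1/2) = -512

-512


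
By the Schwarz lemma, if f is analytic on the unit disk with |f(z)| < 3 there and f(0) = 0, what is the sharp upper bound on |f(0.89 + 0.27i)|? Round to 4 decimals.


Step 1: g = f/3 maps D -> D with g(0) = 0, so by the Schwarz lemma |g(z)| <= |z|, i.e. |f(z)| <= 3|z|; this is sharp (f(z) = 3z).
Step 2: |z0|^2 = 0.89^2 + 0.27^2 = 0.865
Step 3: |z0| = sqrt(0.865) = 0.930054
Step 4: Best bound = 3 * |z0| = 3 * 0.930054 = 2.7902

2.7902


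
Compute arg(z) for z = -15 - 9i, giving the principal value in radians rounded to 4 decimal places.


Step 1: z = -15 - 9i
Step 2: arg(z) = atan2(-9, -15)
Step 3: arg(z) = -2.6012

-2.6012


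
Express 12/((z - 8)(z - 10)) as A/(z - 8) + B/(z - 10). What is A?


Step 1: Multiply both sides by (z - 8) and set z = 8
Step 2: A = 12 / (8 - 10)
Step 3: A = 12 / (-2)
Step 4: A = -6

-6


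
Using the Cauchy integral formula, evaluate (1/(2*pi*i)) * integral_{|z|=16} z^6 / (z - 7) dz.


Step 1: f(z) = z^6, a = 7 is inside |z| = 16
Step 2: By Cauchy integral formula: (1/(2pi*i)) * integral = f(a)
Step 3: f(7) = 7^6 = 117649

117649


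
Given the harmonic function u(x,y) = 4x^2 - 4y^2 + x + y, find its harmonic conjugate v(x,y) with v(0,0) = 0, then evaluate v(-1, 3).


Step 1: v_x = -u_y = 8y - 1
Step 2: v_y = u_x = 8x + 1
Step 3: v = 8xy - x + y + C
Step 4: v(0,0) = 0 => C = 0
Step 5: v(-1, 3) = -20

-20


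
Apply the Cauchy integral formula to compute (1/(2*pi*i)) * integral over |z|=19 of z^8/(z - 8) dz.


Step 1: f(z) = z^8, a = 8 is inside |z| = 19
Step 2: By Cauchy integral formula: (1/(2pi*i)) * integral = f(a)
Step 3: f(8) = 8^8 = 16777216

16777216


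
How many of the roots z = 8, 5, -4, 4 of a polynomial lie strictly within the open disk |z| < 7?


Step 1: Check each root:
  z = 8: |8| = 8 >= 7
  z = 5: |5| = 5 < 7
  z = -4: |-4| = 4 < 7
  z = 4: |4| = 4 < 7
Step 2: Count = 3

3


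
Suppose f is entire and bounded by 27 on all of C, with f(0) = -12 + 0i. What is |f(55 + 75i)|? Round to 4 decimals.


Step 1: By Liouville's theorem, a bounded entire function is constant.
Step 2: f(z) = f(0) = -12 + 0i for all z.
Step 3: |f(w)| = |-12 + 0i| = sqrt(144 + 0)
Step 4: = 12.0

12.0


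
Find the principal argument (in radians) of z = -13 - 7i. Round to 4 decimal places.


Step 1: z = -13 - 7i
Step 2: arg(z) = atan2(-7, -13)
Step 3: arg(z) = -2.6477

-2.6477


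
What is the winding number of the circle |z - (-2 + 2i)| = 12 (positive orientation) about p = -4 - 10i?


Step 1: Center c = (-2, 2), radius = 12
Step 2: |p - c|^2 = (-2)^2 + (-12)^2 = 148
Step 3: r^2 = 144
Step 4: |p-c| > r so winding number = 0

0


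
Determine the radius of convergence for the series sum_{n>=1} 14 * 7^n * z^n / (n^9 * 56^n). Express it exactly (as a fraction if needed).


Step 1: General term a_n = 14 * 7^n / (n^9 * 56^n)
Step 2: By the root test, |a_n|^(1/n) = 14^(1/n) * 7 / (n^(9/n) * 56) -> 7/56 as n -> infinity (since 14^(1/n) -> 1 and n^(9/n) -> 1)
Step 3: R = 1/lim|a_n|^(1/n) = 56/7 = 8

8
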